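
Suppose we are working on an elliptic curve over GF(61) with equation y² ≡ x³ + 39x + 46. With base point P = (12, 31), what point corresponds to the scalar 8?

O

Repeated addition: build up to 8P.
2P: tangent at (12, 31): λ = (3·12² + 39)/(2·31) ≡ 44/1. 1⁻¹ ≡ 1 (mod 61), so λ ≡ 44·1 ≡ 44.
  x = λ² - 12 - 12 = 1936 - 24 ≡ 21; y = λ·(12 - 21) - 31 ≡ 0. → (21, 0)
3P: (21, 0) + (12, 31). λ = (31 - 0)/(12 - 21) ≡ 31/52 mod 61. 52⁻¹ ≡ 27 (mod 61), so λ ≡ 44.
  x = λ² - 21 - 12 = 1936 - 33 ≡ 12; y = λ·(21 - 12) - 0 ≡ 30. → (12, 30)
4P: (12, 30) + (12, 31): same x and y₁ ≡ -y₂, so the sum is ∞.
5P: ∞ + (12, 31) = (12, 31) (identity).
6P: tangent at (12, 31): λ = (3·12² + 39)/(2·31) ≡ 44/1. 1⁻¹ ≡ 1 (mod 61), so λ ≡ 44·1 ≡ 44.
  x = λ² - 12 - 12 = 1936 - 24 ≡ 21; y = λ·(12 - 21) - 31 ≡ 0. → (21, 0)
7P: (21, 0) + (12, 31). λ = (31 - 0)/(12 - 21) ≡ 31/52 mod 61. 52⁻¹ ≡ 27 (mod 61), so λ ≡ 44.
  x = λ² - 21 - 12 = 1936 - 33 ≡ 12; y = λ·(21 - 12) - 0 ≡ 30. → (12, 30)
8P: (12, 30) + (12, 31): same x and y₁ ≡ -y₂, so the sum is ∞.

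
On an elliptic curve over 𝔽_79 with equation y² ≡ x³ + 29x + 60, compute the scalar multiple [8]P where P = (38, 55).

(67, 14)

Repeated addition: build up to 8P.
2P: tangent at (38, 55): λ = (3·38² + 29)/(2·55) ≡ 16/31. 31⁻¹ ≡ 51 (mod 79) since 31·51 = 1581 ≡ 1, so λ ≡ 16·51 ≡ 26.
  x = λ² - 38 - 38 = 676 - 76 ≡ 47; y = λ·(38 - 47) - 55 ≡ 27. → (47, 27)
3P: (47, 27) + (38, 55). λ = (55 - 27)/(38 - 47) ≡ 28/70 mod 79. 70⁻¹ ≡ 35 (mod 79), so λ ≡ 32.
  x = λ² - 47 - 38 = 1024 - 85 ≡ 70; y = λ·(47 - 70) - 27 ≡ 27. → (70, 27)
4P: (70, 27) + (38, 55). λ = (55 - 27)/(38 - 70) ≡ 28/47 mod 79. 47⁻¹ ≡ 37 (mod 79) since 47·37 = 1739 ≡ 1, so λ ≡ 9.
  x = λ² - 70 - 38 = 81 - 108 ≡ 52; y = λ·(70 - 52) - 27 ≡ 56. → (52, 56)
5P: (52, 56) + (38, 55). λ = (55 - 56)/(38 - 52) ≡ 78/65 mod 79. 65⁻¹ ≡ 62 (mod 79), so λ ≡ 17.
  x = λ² - 52 - 38 = 289 - 90 ≡ 41; y = λ·(52 - 41) - 56 ≡ 52. → (41, 52)
6P: (41, 52) + (38, 55). λ = (55 - 52)/(38 - 41) ≡ 3/76 mod 79. 76⁻¹ ≡ 26 (mod 79), so λ ≡ 78.
  x = λ² - 41 - 38 = 6084 - 79 ≡ 1; y = λ·(41 - 1) - 52 ≡ 66. → (1, 66)
7P: (1, 66) + (38, 55). λ = (55 - 66)/(38 - 1) ≡ 68/37 mod 79. 37⁻¹ ≡ 47 (mod 79), so λ ≡ 36.
  x = λ² - 1 - 38 = 1296 - 39 ≡ 72; y = λ·(1 - 72) - 66 ≡ 64. → (72, 64)
8P: (72, 64) + (38, 55). λ = (55 - 64)/(38 - 72) ≡ 70/45 mod 79. 45⁻¹ ≡ 72 (mod 79), so λ ≡ 63.
  x = λ² - 72 - 38 = 3969 - 110 ≡ 67; y = λ·(72 - 67) - 64 ≡ 14. → (67, 14)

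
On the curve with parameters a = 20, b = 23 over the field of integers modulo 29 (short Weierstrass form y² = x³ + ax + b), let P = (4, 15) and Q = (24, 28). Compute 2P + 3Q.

(4, 15)

First 2P:
Repeated addition: build up to 2P.
2P: tangent at (4, 15): λ = (3·4² + 20)/(2·15) ≡ 10/1. 1⁻¹ ≡ 1 (mod 29), so λ ≡ 10·1 ≡ 10.
  x = λ² - 4 - 4 = 100 - 8 ≡ 5; y = λ·(4 - 5) - 15 ≡ 4. → (5, 4)
2P = (5, 4).
Next 3Q:
Repeated addition: build up to 3Q.
2Q: tangent at (24, 28): λ = (3·24² + 20)/(2·28) ≡ 8/27. 27⁻¹ ≡ 14 (mod 29), so λ ≡ 8·14 ≡ 25.
  x = λ² - 24 - 24 = 625 - 48 ≡ 26; y = λ·(24 - 26) - 28 ≡ 9. → (26, 9)
3Q: (26, 9) + (24, 28). λ = (28 - 9)/(24 - 26) ≡ 19/27 mod 29. 27⁻¹ ≡ 14 (mod 29), so λ ≡ 5.
  x = λ² - 26 - 24 = 25 - 50 ≡ 4; y = λ·(26 - 4) - 9 ≡ 14. → (4, 14)
3Q = (4, 14).
Finally 2P + 3Q:
(5, 4) + (4, 14). λ = (14 - 4)/(4 - 5) ≡ 10/28 mod 29. 28⁻¹ ≡ 28 (mod 29), so λ ≡ 19.
  x = λ² - 5 - 4 = 361 - 9 ≡ 4; y = λ·(5 - 4) - 4 ≡ 15. → (4, 15)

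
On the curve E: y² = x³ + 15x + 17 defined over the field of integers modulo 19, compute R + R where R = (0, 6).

(17, 6)

tangent at (0, 6): λ = (3·0² + 15)/(2·6) ≡ 15/12. 12⁻¹ ≡ 8 (mod 19), so λ ≡ 15·8 ≡ 6.
  x = λ² - 0 - 0 = 36 - 0 ≡ 17; y = λ·(0 - 17) - 6 ≡ 6. → (17, 6)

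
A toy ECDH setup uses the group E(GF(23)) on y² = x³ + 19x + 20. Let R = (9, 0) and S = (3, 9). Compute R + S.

(19, 15)

(9, 0) + (3, 9). λ = (9 - 0)/(3 - 9) ≡ 9/17 mod 23. 17⁻¹ ≡ 19 (mod 23) since 17·19 = 323 ≡ 1, so λ ≡ 10.
  x = λ² - 9 - 3 = 100 - 12 ≡ 19; y = λ·(9 - 19) - 0 ≡ 15. → (19, 15)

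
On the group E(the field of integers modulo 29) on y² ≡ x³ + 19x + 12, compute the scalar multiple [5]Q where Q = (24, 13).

(8, 26)

Repeated addition: build up to 5Q.
2Q: tangent at (24, 13): λ = (3·24² + 19)/(2·13) ≡ 7/26. 26⁻¹ ≡ 19 (mod 29), so λ ≡ 7·19 ≡ 17.
  x = λ² - 24 - 24 = 289 - 48 ≡ 9; y = λ·(24 - 9) - 13 ≡ 10. → (9, 10)
3Q: (9, 10) + (24, 13). λ = (13 - 10)/(24 - 9) ≡ 3/15 mod 29. 15⁻¹ ≡ 2 (mod 29) since 15·2 = 30 ≡ 1, so λ ≡ 6.
  x = λ² - 9 - 24 = 36 - 33 ≡ 3; y = λ·(9 - 3) - 10 ≡ 26. → (3, 26)
4Q: (3, 26) + (24, 13). λ = (13 - 26)/(24 - 3) ≡ 16/21 mod 29. 21⁻¹ ≡ 18 (mod 29), so λ ≡ 27.
  x = λ² - 3 - 24 = 729 - 27 ≡ 6; y = λ·(3 - 6) - 26 ≡ 9. → (6, 9)
5Q: (6, 9) + (24, 13). λ = (13 - 9)/(24 - 6) ≡ 4/18 mod 29. 18⁻¹ ≡ 21 (mod 29), so λ ≡ 26.
  x = λ² - 6 - 24 = 676 - 30 ≡ 8; y = λ·(6 - 8) - 9 ≡ 26. → (8, 26)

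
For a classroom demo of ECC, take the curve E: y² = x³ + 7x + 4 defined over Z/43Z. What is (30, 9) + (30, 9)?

tangent at (30, 9): λ = (3·30² + 7)/(2·9) ≡ 41/18. 18⁻¹ ≡ 12 (mod 43), so λ ≡ 41·12 ≡ 19.
  x = λ² - 30 - 30 = 361 - 60 ≡ 0; y = λ·(30 - 0) - 9 ≡ 2. → (0, 2)

(0, 2)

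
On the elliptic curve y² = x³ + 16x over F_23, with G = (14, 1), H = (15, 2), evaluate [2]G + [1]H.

First 2G:
Repeated addition: build up to 2G.
2G: tangent at (14, 1): λ = (3·14² + 16)/(2·1) ≡ 6/2. 2⁻¹ ≡ 12 (mod 23) since 2·12 = 24 ≡ 1, so λ ≡ 6·12 ≡ 3.
  x = λ² - 14 - 14 = 9 - 28 ≡ 4; y = λ·(14 - 4) - 1 ≡ 6. → (4, 6)
2G = (4, 6).
Finally 2G + H:
(4, 6) + (15, 2). λ = (2 - 6)/(15 - 4) ≡ 19/11 mod 23. 11⁻¹ ≡ 21 (mod 23) since 11·21 = 231 ≡ 1, so λ ≡ 8.
  x = λ² - 4 - 15 = 64 - 19 ≡ 22; y = λ·(4 - 22) - 6 ≡ 11. → (22, 11)

(22, 11)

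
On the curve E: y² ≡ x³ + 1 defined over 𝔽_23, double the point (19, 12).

(12, 2)

tangent at (19, 12): λ = (3·19² + 0)/(2·12) ≡ 2/1. 1⁻¹ ≡ 1 (mod 23), so λ ≡ 2·1 ≡ 2.
  x = λ² - 19 - 19 = 4 - 38 ≡ 12; y = λ·(19 - 12) - 12 ≡ 2. → (12, 2)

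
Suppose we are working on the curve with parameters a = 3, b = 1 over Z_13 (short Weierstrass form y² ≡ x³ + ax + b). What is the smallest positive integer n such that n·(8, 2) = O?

9

2P: tangent at (8, 2): λ = (3·8² + 3)/(2·2) ≡ 0/4. 4⁻¹ ≡ 10 (mod 13), so λ ≡ 0·10 ≡ 0.
  x = λ² - 8 - 8 = 0 - 16 ≡ 10; y = λ·(8 - 10) - 2 ≡ 11. → (10, 11)
3P: (10, 11) + (8, 2). λ = (2 - 11)/(8 - 10) ≡ 4/11 mod 13. 11⁻¹ ≡ 6 (mod 13) since 11·6 = 66 ≡ 1, so λ ≡ 11.
  x = λ² - 10 - 8 = 121 - 18 ≡ 12; y = λ·(10 - 12) - 11 ≡ 6. → (12, 6)
4P: (12, 6) + (8, 2). λ = (2 - 6)/(8 - 12) ≡ 9/9 mod 13. 9⁻¹ ≡ 3 (mod 13), so λ ≡ 1.
  x = λ² - 12 - 8 = 1 - 20 ≡ 7; y = λ·(12 - 7) - 6 ≡ 12. → (7, 12)
5P: (7, 12) + (8, 2). λ = (2 - 12)/(8 - 7) ≡ 3/1 mod 13. 1⁻¹ ≡ 1 (mod 13) since 1·1 = 1 ≡ 1, so λ ≡ 3.
  x = λ² - 7 - 8 = 9 - 15 ≡ 7; y = λ·(7 - 7) - 12 ≡ 1. → (7, 1)
6P: (7, 1) + (8, 2). λ = (2 - 1)/(8 - 7) ≡ 1/1 mod 13. 1⁻¹ ≡ 1 (mod 13), so λ ≡ 1.
  x = λ² - 7 - 8 = 1 - 15 ≡ 12; y = λ·(7 - 12) - 1 ≡ 7. → (12, 7)
7P: (12, 7) + (8, 2). λ = (2 - 7)/(8 - 12) ≡ 8/9 mod 13. 9⁻¹ ≡ 3 (mod 13), so λ ≡ 11.
  x = λ² - 12 - 8 = 121 - 20 ≡ 10; y = λ·(12 - 10) - 7 ≡ 2. → (10, 2)
8P: (10, 2) + (8, 2). λ = (2 - 2)/(8 - 10) ≡ 0/11 mod 13. 11⁻¹ ≡ 6 (mod 13), so λ ≡ 0.
  x = λ² - 10 - 8 = 0 - 18 ≡ 8; y = λ·(10 - 8) - 2 ≡ 11. → (8, 11)
9P: (8, 11) + (8, 2): same x and y₁ ≡ -y₂, so the sum is O.
9P = O, so the order is 9.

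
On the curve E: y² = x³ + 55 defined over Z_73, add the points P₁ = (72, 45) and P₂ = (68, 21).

(42, 62)

(72, 45) + (68, 21). λ = (21 - 45)/(68 - 72) ≡ 49/69 mod 73. 69⁻¹ ≡ 18 (mod 73), so λ ≡ 6.
  x = λ² - 72 - 68 = 36 - 140 ≡ 42; y = λ·(72 - 42) - 45 ≡ 62. → (42, 62)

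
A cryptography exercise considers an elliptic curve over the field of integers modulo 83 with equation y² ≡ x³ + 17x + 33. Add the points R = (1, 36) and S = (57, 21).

(1, 36) + (57, 21). λ = (21 - 36)/(57 - 1) ≡ 68/56 mod 83. 56⁻¹ ≡ 43 (mod 83), so λ ≡ 19.
  x = λ² - 1 - 57 = 361 - 58 ≡ 54; y = λ·(1 - 54) - 36 ≡ 36. → (54, 36)

(54, 36)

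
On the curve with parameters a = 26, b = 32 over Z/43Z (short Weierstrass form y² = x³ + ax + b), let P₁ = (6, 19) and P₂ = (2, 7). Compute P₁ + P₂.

(6, 19) + (2, 7). λ = (7 - 19)/(2 - 6) ≡ 31/39 mod 43. 39⁻¹ ≡ 32 (mod 43), so λ ≡ 3.
  x = λ² - 6 - 2 = 9 - 8 ≡ 1; y = λ·(6 - 1) - 19 ≡ 39. → (1, 39)

(1, 39)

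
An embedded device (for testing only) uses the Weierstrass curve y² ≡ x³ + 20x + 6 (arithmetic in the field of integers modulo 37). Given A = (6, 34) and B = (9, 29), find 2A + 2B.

(20, 9)

First 2A:
Repeated addition: build up to 2A.
2A: tangent at (6, 34): λ = (3·6² + 20)/(2·34) ≡ 17/31. 31⁻¹ ≡ 6 (mod 37) since 31·6 = 186 ≡ 1, so λ ≡ 17·6 ≡ 28.
  x = λ² - 6 - 6 = 784 - 12 ≡ 32; y = λ·(6 - 32) - 34 ≡ 15. → (32, 15)
2A = (32, 15).
Next 2B:
Repeated addition: build up to 2B.
2B: tangent at (9, 29): λ = (3·9² + 20)/(2·29) ≡ 4/21. 21⁻¹ ≡ 30 (mod 37), so λ ≡ 4·30 ≡ 9.
  x = λ² - 9 - 9 = 81 - 18 ≡ 26; y = λ·(9 - 26) - 29 ≡ 3. → (26, 3)
2B = (26, 3).
Finally 2A + 2B:
(32, 15) + (26, 3). λ = (3 - 15)/(26 - 32) ≡ 25/31 mod 37. 31⁻¹ ≡ 6 (mod 37), so λ ≡ 2.
  x = λ² - 32 - 26 = 4 - 58 ≡ 20; y = λ·(32 - 20) - 15 ≡ 9. → (20, 9)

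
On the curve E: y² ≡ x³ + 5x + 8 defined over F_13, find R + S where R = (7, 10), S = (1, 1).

(7, 10) + (1, 1). λ = (1 - 10)/(1 - 7) ≡ 4/7 mod 13. 7⁻¹ ≡ 2 (mod 13), so λ ≡ 8.
  x = λ² - 7 - 1 = 64 - 8 ≡ 4; y = λ·(7 - 4) - 10 ≡ 1. → (4, 1)

(4, 1)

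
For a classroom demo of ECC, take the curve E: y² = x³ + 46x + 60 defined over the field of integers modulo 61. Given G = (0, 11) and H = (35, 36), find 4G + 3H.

First 4G:
Double-and-add on 4 = (100)₂. Start with G = (0, 11) for the leading 1-bit.
double: tangent at (0, 11): λ = (3·0² + 46)/(2·11) ≡ 46/22. 22⁻¹ ≡ 25 (mod 61), so λ ≡ 46·25 ≡ 52.
  x = λ² - 0 - 0 = 2704 - 0 ≡ 20; y = λ·(0 - 20) - 11 ≡ 47. → (20, 47)
double: tangent at (20, 47): λ = (3·20² + 46)/(2·47) ≡ 26/33. 33⁻¹ ≡ 37 (mod 61), so λ ≡ 26·37 ≡ 47.
  x = λ² - 20 - 20 = 2209 - 40 ≡ 34; y = λ·(20 - 34) - 47 ≡ 27. → (34, 27)
4G = (34, 27).
Next 3H:
Repeated addition: build up to 3H.
2H: tangent at (35, 36): λ = (3·35² + 46)/(2·36) ≡ 0/11. 11⁻¹ ≡ 50 (mod 61) since 11·50 = 550 ≡ 1, so λ ≡ 0·50 ≡ 0.
  x = λ² - 35 - 35 = 0 - 70 ≡ 52; y = λ·(35 - 52) - 36 ≡ 25. → (52, 25)
3H: (52, 25) + (35, 36). λ = (36 - 25)/(35 - 52) ≡ 11/44 mod 61. 44⁻¹ ≡ 43 (mod 61), so λ ≡ 46.
  x = λ² - 52 - 35 = 2116 - 87 ≡ 16; y = λ·(52 - 16) - 25 ≡ 45. → (16, 45)
3H = (16, 45).
Finally 4G + 3H:
(34, 27) + (16, 45). λ = (45 - 27)/(16 - 34) ≡ 18/43 mod 61. 43⁻¹ ≡ 44 (mod 61) since 43·44 = 1892 ≡ 1, so λ ≡ 60.
  x = λ² - 34 - 16 = 3600 - 50 ≡ 12; y = λ·(34 - 12) - 27 ≡ 12. → (12, 12)

(12, 12)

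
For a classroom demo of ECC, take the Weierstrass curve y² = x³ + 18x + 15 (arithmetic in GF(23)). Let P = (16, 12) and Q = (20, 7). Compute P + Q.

(16, 12) + (20, 7). λ = (7 - 12)/(20 - 16) ≡ 18/4 mod 23. 4⁻¹ ≡ 6 (mod 23), so λ ≡ 16.
  x = λ² - 16 - 20 = 256 - 36 ≡ 13; y = λ·(16 - 13) - 12 ≡ 13. → (13, 13)

(13, 13)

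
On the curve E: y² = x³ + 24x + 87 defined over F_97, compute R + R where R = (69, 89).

tangent at (69, 89): λ = (3·69² + 24)/(2·89) ≡ 48/81. 81⁻¹ ≡ 6 (mod 97) since 81·6 = 486 ≡ 1, so λ ≡ 48·6 ≡ 94.
  x = λ² - 69 - 69 = 8836 - 138 ≡ 65; y = λ·(69 - 65) - 89 ≡ 93. → (65, 93)

(65, 93)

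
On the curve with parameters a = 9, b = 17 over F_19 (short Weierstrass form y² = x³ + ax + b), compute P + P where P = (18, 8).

tangent at (18, 8): λ = (3·18² + 9)/(2·8) ≡ 12/16. 16⁻¹ ≡ 6 (mod 19) since 16·6 = 96 ≡ 1, so λ ≡ 12·6 ≡ 15.
  x = λ² - 18 - 18 = 225 - 36 ≡ 18; y = λ·(18 - 18) - 8 ≡ 11. → (18, 11)

(18, 11)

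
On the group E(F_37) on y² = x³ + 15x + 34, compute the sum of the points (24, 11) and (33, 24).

(20, 3)

(24, 11) + (33, 24). λ = (24 - 11)/(33 - 24) ≡ 13/9 mod 37. 9⁻¹ ≡ 33 (mod 37), so λ ≡ 22.
  x = λ² - 24 - 33 = 484 - 57 ≡ 20; y = λ·(24 - 20) - 11 ≡ 3. → (20, 3)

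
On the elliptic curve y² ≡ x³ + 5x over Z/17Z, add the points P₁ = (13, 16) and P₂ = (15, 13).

(4, 13)

(13, 16) + (15, 13). λ = (13 - 16)/(15 - 13) ≡ 14/2 mod 17. 2⁻¹ ≡ 9 (mod 17), so λ ≡ 7.
  x = λ² - 13 - 15 = 49 - 28 ≡ 4; y = λ·(13 - 4) - 16 ≡ 13. → (4, 13)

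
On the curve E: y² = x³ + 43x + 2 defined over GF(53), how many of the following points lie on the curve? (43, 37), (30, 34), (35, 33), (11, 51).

(43, 37): 37² ≡ 44, rhs ≡ 3 → off.
(30, 34): 34² ≡ 43, rhs ≡ 43 → on.
(35, 33): 33² ≡ 29, rhs ≡ 21 → off.
(11, 51): 51² ≡ 4, rhs ≡ 4 → on.

2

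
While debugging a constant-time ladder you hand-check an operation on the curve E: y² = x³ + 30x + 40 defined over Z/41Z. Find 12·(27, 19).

(0, 32)

Write Q = (27, 19).
Double-and-add on 12 = (1100)₂. Start with Q = (27, 19) for the leading 1-bit.
double: tangent at (27, 19): λ = (3·27² + 30)/(2·19) ≡ 3/38. 38⁻¹ ≡ 27 (mod 41) since 38·27 = 1026 ≡ 1, so λ ≡ 3·27 ≡ 40.
  x = λ² - 27 - 27 = 1600 - 54 ≡ 29; y = λ·(27 - 29) - 19 ≡ 24. → (29, 24)
add Q: (29, 24) + (27, 19). λ = (19 - 24)/(27 - 29) ≡ 36/39 mod 41. 39⁻¹ ≡ 20 (mod 41), so λ ≡ 23.
  x = λ² - 29 - 27 = 529 - 56 ≡ 22; y = λ·(29 - 22) - 24 ≡ 14. → (22, 14)
double: tangent at (22, 14): λ = (3·22² + 30)/(2·14) ≡ 6/28. 28⁻¹ ≡ 22 (mod 41) since 28·22 = 616 ≡ 1, so λ ≡ 6·22 ≡ 9.
  x = λ² - 22 - 22 = 81 - 44 ≡ 37; y = λ·(22 - 37) - 14 ≡ 15. → (37, 15)
double: tangent at (37, 15): λ = (3·37² + 30)/(2·15) ≡ 37/30. 30⁻¹ ≡ 26 (mod 41), so λ ≡ 37·26 ≡ 19.
  x = λ² - 37 - 37 = 361 - 74 ≡ 0; y = λ·(37 - 0) - 15 ≡ 32. → (0, 32)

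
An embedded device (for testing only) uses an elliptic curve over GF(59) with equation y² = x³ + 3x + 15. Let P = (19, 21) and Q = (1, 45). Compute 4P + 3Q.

(9, 2)

First 4P:
Repeated addition: build up to 4P.
2P: tangent at (19, 21): λ = (3·19² + 3)/(2·21) ≡ 24/42. 42⁻¹ ≡ 52 (mod 59) since 42·52 = 2184 ≡ 1, so λ ≡ 24·52 ≡ 9.
  x = λ² - 19 - 19 = 81 - 38 ≡ 43; y = λ·(19 - 43) - 21 ≡ 58. → (43, 58)
3P: (43, 58) + (19, 21). λ = (21 - 58)/(19 - 43) ≡ 22/35 mod 59. 35⁻¹ ≡ 27 (mod 59), so λ ≡ 4.
  x = λ² - 43 - 19 = 16 - 62 ≡ 13; y = λ·(43 - 13) - 58 ≡ 3. → (13, 3)
4P: (13, 3) + (19, 21). λ = (21 - 3)/(19 - 13) ≡ 18/6 mod 59. 6⁻¹ ≡ 10 (mod 59) since 6·10 = 60 ≡ 1, so λ ≡ 3.
  x = λ² - 13 - 19 = 9 - 32 ≡ 36; y = λ·(13 - 36) - 3 ≡ 46. → (36, 46)
4P = (36, 46).
Next 3Q:
Repeated addition: build up to 3Q.
2Q: tangent at (1, 45): λ = (3·1² + 3)/(2·45) ≡ 6/31. 31⁻¹ ≡ 40 (mod 59) since 31·40 = 1240 ≡ 1, so λ ≡ 6·40 ≡ 4.
  x = λ² - 1 - 1 = 16 - 2 ≡ 14; y = λ·(1 - 14) - 45 ≡ 21. → (14, 21)
3Q: (14, 21) + (1, 45). λ = (45 - 21)/(1 - 14) ≡ 24/46 mod 59. 46⁻¹ ≡ 9 (mod 59) since 46·9 = 414 ≡ 1, so λ ≡ 39.
  x = λ² - 14 - 1 = 1521 - 15 ≡ 31; y = λ·(14 - 31) - 21 ≡ 24. → (31, 24)
3Q = (31, 24).
Finally 4P + 3Q:
(36, 46) + (31, 24). λ = (24 - 46)/(31 - 36) ≡ 37/54 mod 59. 54⁻¹ ≡ 47 (mod 59), so λ ≡ 28.
  x = λ² - 36 - 31 = 784 - 67 ≡ 9; y = λ·(36 - 9) - 46 ≡ 2. → (9, 2)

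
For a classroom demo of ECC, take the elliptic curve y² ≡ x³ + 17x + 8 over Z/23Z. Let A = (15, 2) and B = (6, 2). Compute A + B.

(15, 2) + (6, 2). λ = (2 - 2)/(6 - 15) ≡ 0/14 mod 23. 14⁻¹ ≡ 5 (mod 23), so λ ≡ 0.
  x = λ² - 15 - 6 = 0 - 21 ≡ 2; y = λ·(15 - 2) - 2 ≡ 21. → (2, 21)

(2, 21)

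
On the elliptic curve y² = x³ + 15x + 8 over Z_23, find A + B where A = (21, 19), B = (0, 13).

(11, 20)

(21, 19) + (0, 13). λ = (13 - 19)/(0 - 21) ≡ 17/2 mod 23. 2⁻¹ ≡ 12 (mod 23), so λ ≡ 20.
  x = λ² - 21 - 0 = 400 - 21 ≡ 11; y = λ·(21 - 11) - 19 ≡ 20. → (11, 20)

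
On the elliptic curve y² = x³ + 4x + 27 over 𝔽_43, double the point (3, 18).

(18, 30)

tangent at (3, 18): λ = (3·3² + 4)/(2·18) ≡ 31/36. 36⁻¹ ≡ 6 (mod 43) since 36·6 = 216 ≡ 1, so λ ≡ 31·6 ≡ 14.
  x = λ² - 3 - 3 = 196 - 6 ≡ 18; y = λ·(3 - 18) - 18 ≡ 30. → (18, 30)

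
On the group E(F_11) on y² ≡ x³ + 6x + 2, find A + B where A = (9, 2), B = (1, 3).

(6, 10)

(9, 2) + (1, 3). λ = (3 - 2)/(1 - 9) ≡ 1/3 mod 11. 3⁻¹ ≡ 4 (mod 11), so λ ≡ 4.
  x = λ² - 9 - 1 = 16 - 10 ≡ 6; y = λ·(9 - 6) - 2 ≡ 10. → (6, 10)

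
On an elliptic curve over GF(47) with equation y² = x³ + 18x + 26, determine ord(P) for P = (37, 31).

10

2P: tangent at (37, 31): λ = (3·37² + 18)/(2·31) ≡ 36/15. 15⁻¹ ≡ 22 (mod 47), so λ ≡ 36·22 ≡ 40.
  x = λ² - 37 - 37 = 1600 - 74 ≡ 22; y = λ·(37 - 22) - 31 ≡ 5. → (22, 5)
3P: (22, 5) + (37, 31). λ = (31 - 5)/(37 - 22) ≡ 26/15 mod 47. 15⁻¹ ≡ 22 (mod 47), so λ ≡ 8.
  x = λ² - 22 - 37 = 64 - 59 ≡ 5; y = λ·(22 - 5) - 5 ≡ 37. → (5, 37)
4P: (5, 37) + (37, 31). λ = (31 - 37)/(37 - 5) ≡ 41/32 mod 47. 32⁻¹ ≡ 25 (mod 47), so λ ≡ 38.
  x = λ² - 5 - 37 = 1444 - 42 ≡ 39; y = λ·(5 - 39) - 37 ≡ 34. → (39, 34)
5P: (39, 34) + (37, 31). λ = (31 - 34)/(37 - 39) ≡ 44/45 mod 47. 45⁻¹ ≡ 23 (mod 47) since 45·23 = 1035 ≡ 1, so λ ≡ 25.
  x = λ² - 39 - 37 = 625 - 76 ≡ 32; y = λ·(39 - 32) - 34 ≡ 0. → (32, 0)
6P: (32, 0) + (37, 31). λ = (31 - 0)/(37 - 32) ≡ 31/5 mod 47. 5⁻¹ ≡ 19 (mod 47), so λ ≡ 25.
  x = λ² - 32 - 37 = 625 - 69 ≡ 39; y = λ·(32 - 39) - 0 ≡ 13. → (39, 13)
7P: (39, 13) + (37, 31). λ = (31 - 13)/(37 - 39) ≡ 18/45 mod 47. 45⁻¹ ≡ 23 (mod 47) since 45·23 = 1035 ≡ 1, so λ ≡ 38.
  x = λ² - 39 - 37 = 1444 - 76 ≡ 5; y = λ·(39 - 5) - 13 ≡ 10. → (5, 10)
8P: (5, 10) + (37, 31). λ = (31 - 10)/(37 - 5) ≡ 21/32 mod 47. 32⁻¹ ≡ 25 (mod 47) since 32·25 = 800 ≡ 1, so λ ≡ 8.
  x = λ² - 5 - 37 = 64 - 42 ≡ 22; y = λ·(5 - 22) - 10 ≡ 42. → (22, 42)
9P: (22, 42) + (37, 31). λ = (31 - 42)/(37 - 22) ≡ 36/15 mod 47. 15⁻¹ ≡ 22 (mod 47), so λ ≡ 40.
  x = λ² - 22 - 37 = 1600 - 59 ≡ 37; y = λ·(22 - 37) - 42 ≡ 16. → (37, 16)
10P: (37, 16) + (37, 31): same x and y₁ ≡ -y₂, so the sum is O.
10P = O, so the order is 10.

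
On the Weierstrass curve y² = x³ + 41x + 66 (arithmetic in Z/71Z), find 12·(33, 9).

Write G = (33, 9).
Double-and-add on 12 = (1100)₂. Start with G = (33, 9) for the leading 1-bit.
double: tangent at (33, 9): λ = (3·33² + 41)/(2·9) ≡ 42/18. 18⁻¹ ≡ 4 (mod 71), so λ ≡ 42·4 ≡ 26.
  x = λ² - 33 - 33 = 676 - 66 ≡ 42; y = λ·(33 - 42) - 9 ≡ 41. → (42, 41)
add G: (42, 41) + (33, 9). λ = (9 - 41)/(33 - 42) ≡ 39/62 mod 71. 62⁻¹ ≡ 63 (mod 71), so λ ≡ 43.
  x = λ² - 42 - 33 = 1849 - 75 ≡ 70; y = λ·(42 - 70) - 41 ≡ 33. → (70, 33)
double: tangent at (70, 33): λ = (3·70² + 41)/(2·33) ≡ 44/66. 66⁻¹ ≡ 14 (mod 71) since 66·14 = 924 ≡ 1, so λ ≡ 44·14 ≡ 48.
  x = λ² - 70 - 70 = 2304 - 140 ≡ 34; y = λ·(70 - 34) - 33 ≡ 62. → (34, 62)
double: tangent at (34, 62): λ = (3·34² + 41)/(2·62) ≡ 30/53. 53⁻¹ ≡ 67 (mod 71), so λ ≡ 30·67 ≡ 22.
  x = λ² - 34 - 34 = 484 - 68 ≡ 61; y = λ·(34 - 61) - 62 ≡ 54. → (61, 54)

(61, 54)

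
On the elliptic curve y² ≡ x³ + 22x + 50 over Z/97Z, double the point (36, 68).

tangent at (36, 68): λ = (3·36² + 22)/(2·68) ≡ 30/39. 39⁻¹ ≡ 5 (mod 97), so λ ≡ 30·5 ≡ 53.
  x = λ² - 36 - 36 = 2809 - 72 ≡ 21; y = λ·(36 - 21) - 68 ≡ 48. → (21, 48)

(21, 48)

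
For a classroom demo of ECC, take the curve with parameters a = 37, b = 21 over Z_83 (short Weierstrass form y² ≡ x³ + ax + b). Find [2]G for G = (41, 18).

tangent at (41, 18): λ = (3·41² + 37)/(2·18) ≡ 17/36. 36⁻¹ ≡ 30 (mod 83), so λ ≡ 17·30 ≡ 12.
  x = λ² - 41 - 41 = 144 - 82 ≡ 62; y = λ·(41 - 62) - 18 ≡ 62. → (62, 62)

(62, 62)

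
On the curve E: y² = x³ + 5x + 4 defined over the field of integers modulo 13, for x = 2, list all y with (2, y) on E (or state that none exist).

3, 10

x³ + 5x + 4 = 22 ≡ 9 (mod 13).
Square roots of 9 mod 13: 3 and 10 (since 3² = 9 ≡ 9).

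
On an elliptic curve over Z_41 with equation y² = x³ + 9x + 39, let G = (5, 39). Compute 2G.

tangent at (5, 39): λ = (3·5² + 9)/(2·39) ≡ 2/37. 37⁻¹ ≡ 10 (mod 41) since 37·10 = 370 ≡ 1, so λ ≡ 2·10 ≡ 20.
  x = λ² - 5 - 5 = 400 - 10 ≡ 21; y = λ·(5 - 21) - 39 ≡ 10. → (21, 10)

(21, 10)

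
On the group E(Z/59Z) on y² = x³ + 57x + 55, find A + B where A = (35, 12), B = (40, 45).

(35, 12) + (40, 45). λ = (45 - 12)/(40 - 35) ≡ 33/5 mod 59. 5⁻¹ ≡ 12 (mod 59) since 5·12 = 60 ≡ 1, so λ ≡ 42.
  x = λ² - 35 - 40 = 1764 - 75 ≡ 37; y = λ·(35 - 37) - 12 ≡ 22. → (37, 22)

(37, 22)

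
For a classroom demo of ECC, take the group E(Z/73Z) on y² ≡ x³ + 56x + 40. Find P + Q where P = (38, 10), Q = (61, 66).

(38, 10) + (61, 66). λ = (66 - 10)/(61 - 38) ≡ 56/23 mod 73. 23⁻¹ ≡ 54 (mod 73), so λ ≡ 31.
  x = λ² - 38 - 61 = 961 - 99 ≡ 59; y = λ·(38 - 59) - 10 ≡ 69. → (59, 69)

(59, 69)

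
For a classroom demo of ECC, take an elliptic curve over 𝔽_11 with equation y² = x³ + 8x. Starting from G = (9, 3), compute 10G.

(9, 3)

Repeated addition: build up to 10G.
2G: tangent at (9, 3): λ = (3·9² + 8)/(2·3) ≡ 9/6. 6⁻¹ ≡ 2 (mod 11) since 6·2 = 12 ≡ 1, so λ ≡ 9·2 ≡ 7.
  x = λ² - 9 - 9 = 49 - 18 ≡ 9; y = λ·(9 - 9) - 3 ≡ 8. → (9, 8)
3G: (9, 8) + (9, 3): same x and y₁ ≡ -y₂, so the sum is ∞.
4G: ∞ + (9, 3) = (9, 3) (identity).
5G: tangent at (9, 3): λ = (3·9² + 8)/(2·3) ≡ 9/6. 6⁻¹ ≡ 2 (mod 11) since 6·2 = 12 ≡ 1, so λ ≡ 9·2 ≡ 7.
  x = λ² - 9 - 9 = 49 - 18 ≡ 9; y = λ·(9 - 9) - 3 ≡ 8. → (9, 8)
6G: (9, 8) + (9, 3): same x and y₁ ≡ -y₂, so the sum is ∞.
7G: ∞ + (9, 3) = (9, 3) (identity).
8G: tangent at (9, 3): λ = (3·9² + 8)/(2·3) ≡ 9/6. 6⁻¹ ≡ 2 (mod 11), so λ ≡ 9·2 ≡ 7.
  x = λ² - 9 - 9 = 49 - 18 ≡ 9; y = λ·(9 - 9) - 3 ≡ 8. → (9, 8)
9G: (9, 8) + (9, 3): same x and y₁ ≡ -y₂, so the sum is ∞.
10G: ∞ + (9, 3) = (9, 3) (identity).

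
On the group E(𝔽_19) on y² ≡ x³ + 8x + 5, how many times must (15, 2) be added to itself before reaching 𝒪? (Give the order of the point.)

5

2P: tangent at (15, 2): λ = (3·15² + 8)/(2·2) ≡ 18/4. 4⁻¹ ≡ 5 (mod 19), so λ ≡ 18·5 ≡ 14.
  x = λ² - 15 - 15 = 196 - 30 ≡ 14; y = λ·(15 - 14) - 2 ≡ 12. → (14, 12)
3P: (14, 12) + (15, 2). λ = (2 - 12)/(15 - 14) ≡ 9/1 mod 19. 1⁻¹ ≡ 1 (mod 19) since 1·1 = 1 ≡ 1, so λ ≡ 9.
  x = λ² - 14 - 15 = 81 - 29 ≡ 14; y = λ·(14 - 14) - 12 ≡ 7. → (14, 7)
4P: (14, 7) + (15, 2). λ = (2 - 7)/(15 - 14) ≡ 14/1 mod 19. 1⁻¹ ≡ 1 (mod 19), so λ ≡ 14.
  x = λ² - 14 - 15 = 196 - 29 ≡ 15; y = λ·(14 - 15) - 7 ≡ 17. → (15, 17)
5P: (15, 17) + (15, 2): same x and y₁ ≡ -y₂, so the sum is 𝒪.
5P = 𝒪, so the order is 5.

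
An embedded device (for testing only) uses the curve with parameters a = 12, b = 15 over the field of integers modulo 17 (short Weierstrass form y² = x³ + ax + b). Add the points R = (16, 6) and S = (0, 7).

(2, 8)

(16, 6) + (0, 7). λ = (7 - 6)/(0 - 16) ≡ 1/1 mod 17. 1⁻¹ ≡ 1 (mod 17), so λ ≡ 1.
  x = λ² - 16 - 0 = 1 - 16 ≡ 2; y = λ·(16 - 2) - 6 ≡ 8. → (2, 8)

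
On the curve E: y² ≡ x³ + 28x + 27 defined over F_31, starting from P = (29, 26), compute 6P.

Double-and-add on 6 = (110)₂. Start with P = (29, 26) for the leading 1-bit.
double: tangent at (29, 26): λ = (3·29² + 28)/(2·26) ≡ 9/21. 21⁻¹ ≡ 3 (mod 31) since 21·3 = 63 ≡ 1, so λ ≡ 9·3 ≡ 27.
  x = λ² - 29 - 29 = 729 - 58 ≡ 20; y = λ·(29 - 20) - 26 ≡ 0. → (20, 0)
add P: (20, 0) + (29, 26). λ = (26 - 0)/(29 - 20) ≡ 26/9 mod 31. 9⁻¹ ≡ 7 (mod 31), so λ ≡ 27.
  x = λ² - 20 - 29 = 729 - 49 ≡ 29; y = λ·(20 - 29) - 0 ≡ 5. → (29, 5)
double: tangent at (29, 5): λ = (3·29² + 28)/(2·5) ≡ 9/10. 10⁻¹ ≡ 28 (mod 31), so λ ≡ 9·28 ≡ 4.
  x = λ² - 29 - 29 = 16 - 58 ≡ 20; y = λ·(29 - 20) - 5 ≡ 0. → (20, 0)

(20, 0)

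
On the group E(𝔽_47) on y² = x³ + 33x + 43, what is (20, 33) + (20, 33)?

tangent at (20, 33): λ = (3·20² + 33)/(2·33) ≡ 11/19. 19⁻¹ ≡ 5 (mod 47) since 19·5 = 95 ≡ 1, so λ ≡ 11·5 ≡ 8.
  x = λ² - 20 - 20 = 64 - 40 ≡ 24; y = λ·(20 - 24) - 33 ≡ 29. → (24, 29)

(24, 29)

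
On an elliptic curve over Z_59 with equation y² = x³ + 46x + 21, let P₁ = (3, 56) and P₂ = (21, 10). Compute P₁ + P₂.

(51, 47)

(3, 56) + (21, 10). λ = (10 - 56)/(21 - 3) ≡ 13/18 mod 59. 18⁻¹ ≡ 23 (mod 59) since 18·23 = 414 ≡ 1, so λ ≡ 4.
  x = λ² - 3 - 21 = 16 - 24 ≡ 51; y = λ·(3 - 51) - 56 ≡ 47. → (51, 47)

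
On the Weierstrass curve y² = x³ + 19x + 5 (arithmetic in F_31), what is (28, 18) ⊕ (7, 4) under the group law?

(24, 26)

(28, 18) + (7, 4). λ = (4 - 18)/(7 - 28) ≡ 17/10 mod 31. 10⁻¹ ≡ 28 (mod 31) since 10·28 = 280 ≡ 1, so λ ≡ 11.
  x = λ² - 28 - 7 = 121 - 35 ≡ 24; y = λ·(28 - 24) - 18 ≡ 26. → (24, 26)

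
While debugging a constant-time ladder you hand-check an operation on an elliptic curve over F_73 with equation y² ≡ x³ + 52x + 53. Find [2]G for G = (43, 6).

(37, 56)

tangent at (43, 6): λ = (3·43² + 52)/(2·6) ≡ 51/12. 12⁻¹ ≡ 67 (mod 73) since 12·67 = 804 ≡ 1, so λ ≡ 51·67 ≡ 59.
  x = λ² - 43 - 43 = 3481 - 86 ≡ 37; y = λ·(43 - 37) - 6 ≡ 56. → (37, 56)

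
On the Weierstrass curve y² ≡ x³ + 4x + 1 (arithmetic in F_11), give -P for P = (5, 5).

(5, 6)

-(5, 5) = (5, -5 mod 11) = (5, 6).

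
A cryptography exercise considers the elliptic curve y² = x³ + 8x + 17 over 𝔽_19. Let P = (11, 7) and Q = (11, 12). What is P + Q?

The two points share x = 11 and their y-coordinates satisfy 7 + 12 ≡ 0 (mod 19), so they are inverses. Their sum is ∞.

O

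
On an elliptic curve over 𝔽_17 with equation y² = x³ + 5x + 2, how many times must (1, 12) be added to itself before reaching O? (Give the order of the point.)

2P: tangent at (1, 12): λ = (3·1² + 5)/(2·12) ≡ 8/7. 7⁻¹ ≡ 5 (mod 17), so λ ≡ 8·5 ≡ 6.
  x = λ² - 1 - 1 = 36 - 2 ≡ 0; y = λ·(1 - 0) - 12 ≡ 11. → (0, 11)
3P: (0, 11) + (1, 12). λ = (12 - 11)/(1 - 0) ≡ 1/1 mod 17. 1⁻¹ ≡ 1 (mod 17) since 1·1 = 1 ≡ 1, so λ ≡ 1.
  x = λ² - 0 - 1 = 1 - 1 ≡ 0; y = λ·(0 - 0) - 11 ≡ 6. → (0, 6)
4P: (0, 6) + (1, 12). λ = (12 - 6)/(1 - 0) ≡ 6/1 mod 17. 1⁻¹ ≡ 1 (mod 17), so λ ≡ 6.
  x = λ² - 0 - 1 = 36 - 1 ≡ 1; y = λ·(0 - 1) - 6 ≡ 5. → (1, 5)
5P: (1, 5) + (1, 12): same x and y₁ ≡ -y₂, so the sum is O.
5P = O, so the order is 5.

5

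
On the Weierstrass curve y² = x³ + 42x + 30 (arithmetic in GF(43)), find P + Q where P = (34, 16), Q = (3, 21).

(22, 32)

(34, 16) + (3, 21). λ = (21 - 16)/(3 - 34) ≡ 5/12 mod 43. 12⁻¹ ≡ 18 (mod 43), so λ ≡ 4.
  x = λ² - 34 - 3 = 16 - 37 ≡ 22; y = λ·(34 - 22) - 16 ≡ 32. → (22, 32)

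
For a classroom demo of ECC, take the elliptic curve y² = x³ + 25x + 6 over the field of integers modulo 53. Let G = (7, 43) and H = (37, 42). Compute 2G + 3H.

(50, 40)

First 2G:
Repeated addition: build up to 2G.
2G: tangent at (7, 43): λ = (3·7² + 25)/(2·43) ≡ 13/33. 33⁻¹ ≡ 45 (mod 53), so λ ≡ 13·45 ≡ 2.
  x = λ² - 7 - 7 = 4 - 14 ≡ 43; y = λ·(7 - 43) - 43 ≡ 44. → (43, 44)
2G = (43, 44).
Next 3H:
Repeated addition: build up to 3H.
2H: tangent at (37, 42): λ = (3·37² + 25)/(2·42) ≡ 51/31. 31⁻¹ ≡ 12 (mod 53), so λ ≡ 51·12 ≡ 29.
  x = λ² - 37 - 37 = 841 - 74 ≡ 25; y = λ·(37 - 25) - 42 ≡ 41. → (25, 41)
3H: (25, 41) + (37, 42). λ = (42 - 41)/(37 - 25) ≡ 1/12 mod 53. 12⁻¹ ≡ 31 (mod 53), so λ ≡ 31.
  x = λ² - 25 - 37 = 961 - 62 ≡ 51; y = λ·(25 - 51) - 41 ≡ 1. → (51, 1)
3H = (51, 1).
Finally 2G + 3H:
(43, 44) + (51, 1). λ = (1 - 44)/(51 - 43) ≡ 10/8 mod 53. 8⁻¹ ≡ 20 (mod 53) since 8·20 = 160 ≡ 1, so λ ≡ 41.
  x = λ² - 43 - 51 = 1681 - 94 ≡ 50; y = λ·(43 - 50) - 44 ≡ 40. → (50, 40)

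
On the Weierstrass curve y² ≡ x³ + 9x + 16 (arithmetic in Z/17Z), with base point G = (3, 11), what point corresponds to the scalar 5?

(3, 6)

Double-and-add on 5 = (101)₂. Start with G = (3, 11) for the leading 1-bit.
double: tangent at (3, 11): λ = (3·3² + 9)/(2·11) ≡ 2/5. 5⁻¹ ≡ 7 (mod 17), so λ ≡ 2·7 ≡ 14.
  x = λ² - 3 - 3 = 196 - 6 ≡ 3; y = λ·(3 - 3) - 11 ≡ 6. → (3, 6)
double: tangent at (3, 6): λ = (3·3² + 9)/(2·6) ≡ 2/12. 12⁻¹ ≡ 10 (mod 17), so λ ≡ 2·10 ≡ 3.
  x = λ² - 3 - 3 = 9 - 6 ≡ 3; y = λ·(3 - 3) - 6 ≡ 11. → (3, 11)
add G: tangent at (3, 11): λ = (3·3² + 9)/(2·11) ≡ 2/5. 5⁻¹ ≡ 7 (mod 17), so λ ≡ 2·7 ≡ 14.
  x = λ² - 3 - 3 = 196 - 6 ≡ 3; y = λ·(3 - 3) - 11 ≡ 6. → (3, 6)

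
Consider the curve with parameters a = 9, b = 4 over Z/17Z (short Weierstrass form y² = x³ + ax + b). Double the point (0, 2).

(4, 6)

tangent at (0, 2): λ = (3·0² + 9)/(2·2) ≡ 9/4. 4⁻¹ ≡ 13 (mod 17) since 4·13 = 52 ≡ 1, so λ ≡ 9·13 ≡ 15.
  x = λ² - 0 - 0 = 225 - 0 ≡ 4; y = λ·(0 - 4) - 2 ≡ 6. → (4, 6)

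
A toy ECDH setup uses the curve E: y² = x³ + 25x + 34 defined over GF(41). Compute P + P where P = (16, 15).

(34, 34)

tangent at (16, 15): λ = (3·16² + 25)/(2·15) ≡ 14/30. 30⁻¹ ≡ 26 (mod 41), so λ ≡ 14·26 ≡ 36.
  x = λ² - 16 - 16 = 1296 - 32 ≡ 34; y = λ·(16 - 34) - 15 ≡ 34. → (34, 34)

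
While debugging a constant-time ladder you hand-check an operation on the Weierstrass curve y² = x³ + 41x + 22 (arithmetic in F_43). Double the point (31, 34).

tangent at (31, 34): λ = (3·31² + 41)/(2·34) ≡ 0/25. 25⁻¹ ≡ 31 (mod 43), so λ ≡ 0·31 ≡ 0.
  x = λ² - 31 - 31 = 0 - 62 ≡ 24; y = λ·(31 - 24) - 34 ≡ 9. → (24, 9)

(24, 9)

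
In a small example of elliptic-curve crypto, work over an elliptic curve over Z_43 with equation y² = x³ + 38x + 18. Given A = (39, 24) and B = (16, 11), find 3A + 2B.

First 3A:
Repeated addition: build up to 3A.
2A: tangent at (39, 24): λ = (3·39² + 38)/(2·24) ≡ 0/5. 5⁻¹ ≡ 26 (mod 43) since 5·26 = 130 ≡ 1, so λ ≡ 0·26 ≡ 0.
  x = λ² - 39 - 39 = 0 - 78 ≡ 8; y = λ·(39 - 8) - 24 ≡ 19. → (8, 19)
3A: (8, 19) + (39, 24). λ = (24 - 19)/(39 - 8) ≡ 5/31 mod 43. 31⁻¹ ≡ 25 (mod 43) since 31·25 = 775 ≡ 1, so λ ≡ 39.
  x = λ² - 8 - 39 = 1521 - 47 ≡ 12; y = λ·(8 - 12) - 19 ≡ 40. → (12, 40)
3A = (12, 40).
Next 2B:
Repeated addition: build up to 2B.
2B: tangent at (16, 11): λ = (3·16² + 38)/(2·11) ≡ 32/22. 22⁻¹ ≡ 2 (mod 43) since 22·2 = 44 ≡ 1, so λ ≡ 32·2 ≡ 21.
  x = λ² - 16 - 16 = 441 - 32 ≡ 22; y = λ·(16 - 22) - 11 ≡ 35. → (22, 35)
2B = (22, 35).
Finally 3A + 2B:
(12, 40) + (22, 35). λ = (35 - 40)/(22 - 12) ≡ 38/10 mod 43. 10⁻¹ ≡ 13 (mod 43), so λ ≡ 21.
  x = λ² - 12 - 22 = 441 - 34 ≡ 20; y = λ·(12 - 20) - 40 ≡ 7. → (20, 7)

(20, 7)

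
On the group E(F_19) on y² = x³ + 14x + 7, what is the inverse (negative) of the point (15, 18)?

(15, 1)

-(15, 18) = (15, -18 mod 19) = (15, 1).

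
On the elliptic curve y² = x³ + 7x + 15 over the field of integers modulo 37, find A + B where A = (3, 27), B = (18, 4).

(32, 15)

(3, 27) + (18, 4). λ = (4 - 27)/(18 - 3) ≡ 14/15 mod 37. 15⁻¹ ≡ 5 (mod 37), so λ ≡ 33.
  x = λ² - 3 - 18 = 1089 - 21 ≡ 32; y = λ·(3 - 32) - 27 ≡ 15. → (32, 15)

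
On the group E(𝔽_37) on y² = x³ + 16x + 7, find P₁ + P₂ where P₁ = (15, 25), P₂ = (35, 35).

(15, 25) + (35, 35). λ = (35 - 25)/(35 - 15) ≡ 10/20 mod 37. 20⁻¹ ≡ 13 (mod 37), so λ ≡ 19.
  x = λ² - 15 - 35 = 361 - 50 ≡ 15; y = λ·(15 - 15) - 25 ≡ 12. → (15, 12)

(15, 12)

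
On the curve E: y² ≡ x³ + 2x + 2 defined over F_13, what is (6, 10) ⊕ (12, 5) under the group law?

(6, 10) + (12, 5). λ = (5 - 10)/(12 - 6) ≡ 8/6 mod 13. 6⁻¹ ≡ 11 (mod 13), so λ ≡ 10.
  x = λ² - 6 - 12 = 100 - 18 ≡ 4; y = λ·(6 - 4) - 10 ≡ 10. → (4, 10)

(4, 10)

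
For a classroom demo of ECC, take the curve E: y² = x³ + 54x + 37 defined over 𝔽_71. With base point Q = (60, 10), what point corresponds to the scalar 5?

Repeated addition: build up to 5Q.
2Q: tangent at (60, 10): λ = (3·60² + 54)/(2·10) ≡ 62/20. 20⁻¹ ≡ 32 (mod 71), so λ ≡ 62·32 ≡ 67.
  x = λ² - 60 - 60 = 4489 - 120 ≡ 38; y = λ·(60 - 38) - 10 ≡ 44. → (38, 44)
3Q: (38, 44) + (60, 10). λ = (10 - 44)/(60 - 38) ≡ 37/22 mod 71. 22⁻¹ ≡ 42 (mod 71) since 22·42 = 924 ≡ 1, so λ ≡ 63.
  x = λ² - 38 - 60 = 3969 - 98 ≡ 37; y = λ·(38 - 37) - 44 ≡ 19. → (37, 19)
4Q: (37, 19) + (60, 10). λ = (10 - 19)/(60 - 37) ≡ 62/23 mod 71. 23⁻¹ ≡ 34 (mod 71), so λ ≡ 49.
  x = λ² - 37 - 60 = 2401 - 97 ≡ 32; y = λ·(37 - 32) - 19 ≡ 13. → (32, 13)
5Q: (32, 13) + (60, 10). λ = (10 - 13)/(60 - 32) ≡ 68/28 mod 71. 28⁻¹ ≡ 33 (mod 71), so λ ≡ 43.
  x = λ² - 32 - 60 = 1849 - 92 ≡ 53; y = λ·(32 - 53) - 13 ≡ 7. → (53, 7)

(53, 7)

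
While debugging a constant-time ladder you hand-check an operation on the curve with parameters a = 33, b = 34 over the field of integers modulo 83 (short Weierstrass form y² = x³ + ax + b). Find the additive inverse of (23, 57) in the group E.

(23, 26)

-(23, 57) = (23, -57 mod 83) = (23, 26).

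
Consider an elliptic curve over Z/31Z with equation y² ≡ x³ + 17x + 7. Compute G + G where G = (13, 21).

(2, 7)

tangent at (13, 21): λ = (3·13² + 17)/(2·21) ≡ 28/11. 11⁻¹ ≡ 17 (mod 31), so λ ≡ 28·17 ≡ 11.
  x = λ² - 13 - 13 = 121 - 26 ≡ 2; y = λ·(13 - 2) - 21 ≡ 7. → (2, 7)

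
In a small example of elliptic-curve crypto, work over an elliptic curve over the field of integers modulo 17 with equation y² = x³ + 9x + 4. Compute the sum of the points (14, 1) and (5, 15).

(14, 1) + (5, 15). λ = (15 - 1)/(5 - 14) ≡ 14/8 mod 17. 8⁻¹ ≡ 15 (mod 17), so λ ≡ 6.
  x = λ² - 14 - 5 = 36 - 19 ≡ 0; y = λ·(14 - 0) - 1 ≡ 15. → (0, 15)

(0, 15)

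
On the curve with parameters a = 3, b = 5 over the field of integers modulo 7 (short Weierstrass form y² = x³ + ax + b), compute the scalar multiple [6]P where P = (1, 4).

(1, 3)

Double-and-add on 6 = (110)₂. Start with P = (1, 4) for the leading 1-bit.
double: tangent at (1, 4): λ = (3·1² + 3)/(2·4) ≡ 6/1. 1⁻¹ ≡ 1 (mod 7), so λ ≡ 6·1 ≡ 6.
  x = λ² - 1 - 1 = 36 - 2 ≡ 6; y = λ·(1 - 6) - 4 ≡ 1. → (6, 1)
add P: (6, 1) + (1, 4). λ = (4 - 1)/(1 - 6) ≡ 3/2 mod 7. 2⁻¹ ≡ 4 (mod 7), so λ ≡ 5.
  x = λ² - 6 - 1 = 25 - 7 ≡ 4; y = λ·(6 - 4) - 1 ≡ 2. → (4, 2)
double: tangent at (4, 2): λ = (3·4² + 3)/(2·2) ≡ 2/4. 4⁻¹ ≡ 2 (mod 7), so λ ≡ 2·2 ≡ 4.
  x = λ² - 4 - 4 = 16 - 8 ≡ 1; y = λ·(4 - 1) - 2 ≡ 3. → (1, 3)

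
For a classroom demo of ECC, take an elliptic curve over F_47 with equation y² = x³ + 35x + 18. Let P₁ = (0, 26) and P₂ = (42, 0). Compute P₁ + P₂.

(0, 26) + (42, 0). λ = (0 - 26)/(42 - 0) ≡ 21/42 mod 47. 42⁻¹ ≡ 28 (mod 47), so λ ≡ 24.
  x = λ² - 0 - 42 = 576 - 42 ≡ 17; y = λ·(0 - 17) - 26 ≡ 36. → (17, 36)

(17, 36)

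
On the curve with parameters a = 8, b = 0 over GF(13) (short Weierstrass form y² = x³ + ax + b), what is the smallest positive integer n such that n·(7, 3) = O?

6

2P: tangent at (7, 3): λ = (3·7² + 8)/(2·3) ≡ 12/6. 6⁻¹ ≡ 11 (mod 13) since 6·11 = 66 ≡ 1, so λ ≡ 12·11 ≡ 2.
  x = λ² - 7 - 7 = 4 - 14 ≡ 3; y = λ·(7 - 3) - 3 ≡ 5. → (3, 5)
3P: (3, 5) + (7, 3). λ = (3 - 5)/(7 - 3) ≡ 11/4 mod 13. 4⁻¹ ≡ 10 (mod 13), so λ ≡ 6.
  x = λ² - 3 - 7 = 36 - 10 ≡ 0; y = λ·(3 - 0) - 5 ≡ 0. → (0, 0)
4P: (0, 0) + (7, 3). λ = (3 - 0)/(7 - 0) ≡ 3/7 mod 13. 7⁻¹ ≡ 2 (mod 13) since 7·2 = 14 ≡ 1, so λ ≡ 6.
  x = λ² - 0 - 7 = 36 - 7 ≡ 3; y = λ·(0 - 3) - 0 ≡ 8. → (3, 8)
5P: (3, 8) + (7, 3). λ = (3 - 8)/(7 - 3) ≡ 8/4 mod 13. 4⁻¹ ≡ 10 (mod 13) since 4·10 = 40 ≡ 1, so λ ≡ 2.
  x = λ² - 3 - 7 = 4 - 10 ≡ 7; y = λ·(3 - 7) - 8 ≡ 10. → (7, 10)
6P: (7, 10) + (7, 3): same x and y₁ ≡ -y₂, so the sum is O.
6P = O, so the order is 6.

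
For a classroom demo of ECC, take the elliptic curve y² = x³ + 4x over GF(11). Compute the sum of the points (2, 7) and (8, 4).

(4, 5)

(2, 7) + (8, 4). λ = (4 - 7)/(8 - 2) ≡ 8/6 mod 11. 6⁻¹ ≡ 2 (mod 11), so λ ≡ 5.
  x = λ² - 2 - 8 = 25 - 10 ≡ 4; y = λ·(2 - 4) - 7 ≡ 5. → (4, 5)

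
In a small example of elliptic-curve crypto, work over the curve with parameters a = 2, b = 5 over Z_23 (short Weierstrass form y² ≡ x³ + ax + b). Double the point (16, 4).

(22, 5)

tangent at (16, 4): λ = (3·16² + 2)/(2·4) ≡ 11/8. 8⁻¹ ≡ 3 (mod 23) since 8·3 = 24 ≡ 1, so λ ≡ 11·3 ≡ 10.
  x = λ² - 16 - 16 = 100 - 32 ≡ 22; y = λ·(16 - 22) - 4 ≡ 5. → (22, 5)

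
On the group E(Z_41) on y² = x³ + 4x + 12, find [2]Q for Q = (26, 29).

(28, 31)

tangent at (26, 29): λ = (3·26² + 4)/(2·29) ≡ 23/17. 17⁻¹ ≡ 29 (mod 41), so λ ≡ 23·29 ≡ 11.
  x = λ² - 26 - 26 = 121 - 52 ≡ 28; y = λ·(26 - 28) - 29 ≡ 31. → (28, 31)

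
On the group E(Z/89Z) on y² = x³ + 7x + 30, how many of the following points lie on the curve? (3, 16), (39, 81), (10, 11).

2

(3, 16): 16² ≡ 78, rhs ≡ 78 → on.
(39, 81): 81² ≡ 64, rhs ≡ 81 → off.
(10, 11): 11² ≡ 32, rhs ≡ 32 → on.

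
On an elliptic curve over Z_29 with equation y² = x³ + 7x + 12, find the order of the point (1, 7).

6

2P: tangent at (1, 7): λ = (3·1² + 7)/(2·7) ≡ 10/14. 14⁻¹ ≡ 27 (mod 29) since 14·27 = 378 ≡ 1, so λ ≡ 10·27 ≡ 9.
  x = λ² - 1 - 1 = 81 - 2 ≡ 21; y = λ·(1 - 21) - 7 ≡ 16. → (21, 16)
3P: (21, 16) + (1, 7). λ = (7 - 16)/(1 - 21) ≡ 20/9 mod 29. 9⁻¹ ≡ 13 (mod 29), so λ ≡ 28.
  x = λ² - 21 - 1 = 784 - 22 ≡ 8; y = λ·(21 - 8) - 16 ≡ 0. → (8, 0)
4P: (8, 0) + (1, 7). λ = (7 - 0)/(1 - 8) ≡ 7/22 mod 29. 22⁻¹ ≡ 4 (mod 29) since 22·4 = 88 ≡ 1, so λ ≡ 28.
  x = λ² - 8 - 1 = 784 - 9 ≡ 21; y = λ·(8 - 21) - 0 ≡ 13. → (21, 13)
5P: (21, 13) + (1, 7). λ = (7 - 13)/(1 - 21) ≡ 23/9 mod 29. 9⁻¹ ≡ 13 (mod 29), so λ ≡ 9.
  x = λ² - 21 - 1 = 81 - 22 ≡ 1; y = λ·(21 - 1) - 13 ≡ 22. → (1, 22)
6P: (1, 22) + (1, 7): same x and y₁ ≡ -y₂, so the sum is O.
6P = O, so the order is 6.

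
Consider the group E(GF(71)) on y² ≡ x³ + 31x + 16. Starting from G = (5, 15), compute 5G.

(51, 49)

Double-and-add on 5 = (101)₂. Start with G = (5, 15) for the leading 1-bit.
double: tangent at (5, 15): λ = (3·5² + 31)/(2·15) ≡ 35/30. 30⁻¹ ≡ 45 (mod 71), so λ ≡ 35·45 ≡ 13.
  x = λ² - 5 - 5 = 169 - 10 ≡ 17; y = λ·(5 - 17) - 15 ≡ 42. → (17, 42)
double: tangent at (17, 42): λ = (3·17² + 31)/(2·42) ≡ 46/13. 13⁻¹ ≡ 11 (mod 71), so λ ≡ 46·11 ≡ 9.
  x = λ² - 17 - 17 = 81 - 34 ≡ 47; y = λ·(17 - 47) - 42 ≡ 43. → (47, 43)
add G: (47, 43) + (5, 15). λ = (15 - 43)/(5 - 47) ≡ 43/29 mod 71. 29⁻¹ ≡ 49 (mod 71) since 29·49 = 1421 ≡ 1, so λ ≡ 48.
  x = λ² - 47 - 5 = 2304 - 52 ≡ 51; y = λ·(47 - 51) - 43 ≡ 49. → (51, 49)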